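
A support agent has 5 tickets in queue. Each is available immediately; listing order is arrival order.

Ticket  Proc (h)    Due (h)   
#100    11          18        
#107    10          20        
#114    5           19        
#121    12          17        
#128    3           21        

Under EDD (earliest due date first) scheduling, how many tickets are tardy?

4

EDD (increasing due date): #121 #100 #114 #107 #128.
#121: 0→12, due 17, tardiness 0
#100: 12→23, due 18, tardiness 5
#114: 23→28, due 19, tardiness 9
#107: 28→38, due 20, tardiness 18
#128: 38→41, due 21, tardiness 20
Late tickets: 4.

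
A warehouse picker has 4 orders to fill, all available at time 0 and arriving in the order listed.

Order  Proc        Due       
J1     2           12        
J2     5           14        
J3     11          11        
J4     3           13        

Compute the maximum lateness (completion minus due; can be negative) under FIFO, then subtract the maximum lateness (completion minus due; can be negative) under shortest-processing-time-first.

FIFO (arrival order): J1 J2 J3 J4.
J1: 0→2, due 12, lateness -10
J2: 2→7, due 14, lateness -7
J3: 7→18, due 11, lateness 7
J4: 18→21, due 13, lateness 8
Maximum = 8.
SPT (increasing processing time): J1 J4 J2 J3.
J1: 0→2, due 12, lateness -10
J4: 2→5, due 13, lateness -8
J2: 5→10, due 14, lateness -4
J3: 10→21, due 11, lateness 10
Maximum = 10.
Difference = 8 − 10 = -2.

-2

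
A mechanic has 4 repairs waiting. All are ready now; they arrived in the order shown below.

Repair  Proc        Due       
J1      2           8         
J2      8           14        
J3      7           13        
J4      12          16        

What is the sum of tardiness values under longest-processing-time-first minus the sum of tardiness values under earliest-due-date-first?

LPT (decreasing processing time): J4 J2 J3 J1.
J4: 0→12, due 16, tardiness 0
J2: 12→20, due 14, tardiness 6
J3: 20→27, due 13, tardiness 14
J1: 27→29, due 8, tardiness 21
Sum = 0+6+14+21 = 41.
EDD (increasing due date): J1 J3 J2 J4.
J1: 0→2, due 8, tardiness 0
J3: 2→9, due 13, tardiness 0
J2: 9→17, due 14, tardiness 3
J4: 17→29, due 16, tardiness 13
Sum = 0+0+3+13 = 16.
Difference = 41 − 16 = 25.

25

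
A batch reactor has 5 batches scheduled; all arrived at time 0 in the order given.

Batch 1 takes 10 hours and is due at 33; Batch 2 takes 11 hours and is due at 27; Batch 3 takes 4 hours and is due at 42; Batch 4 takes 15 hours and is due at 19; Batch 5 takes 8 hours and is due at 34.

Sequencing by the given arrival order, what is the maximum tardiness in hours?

FIFO (arrival order): Batch 1 Batch 2 Batch 3 Batch 4 Batch 5.
Batch 1: 0→10, due 33, tardiness 0
Batch 2: 10→21, due 27, tardiness 0
Batch 3: 21→25, due 42, tardiness 0
Batch 4: 25→40, due 19, tardiness 21
Batch 5: 40→48, due 34, tardiness 14
Maximum = 21.

21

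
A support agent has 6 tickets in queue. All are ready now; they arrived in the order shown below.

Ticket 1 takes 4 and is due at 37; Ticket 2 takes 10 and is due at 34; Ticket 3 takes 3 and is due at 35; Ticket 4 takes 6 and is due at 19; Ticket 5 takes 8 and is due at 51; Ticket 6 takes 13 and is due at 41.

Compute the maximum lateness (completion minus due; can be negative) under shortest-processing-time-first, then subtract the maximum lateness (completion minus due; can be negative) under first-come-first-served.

-1

SPT (increasing processing time): Ticket 3 Ticket 1 Ticket 4 Ticket 5 Ticket 2 Ticket 6.
Ticket 3: 0→3, due 35, lateness -32
Ticket 1: 3→7, due 37, lateness -30
Ticket 4: 7→13, due 19, lateness -6
Ticket 5: 13→21, due 51, lateness -30
Ticket 2: 21→31, due 34, lateness -3
Ticket 6: 31→44, due 41, lateness 3
Maximum = 3.
FIFO (arrival order): Ticket 1 Ticket 2 Ticket 3 Ticket 4 Ticket 5 Ticket 6.
Ticket 1: 0→4, due 37, lateness -33
Ticket 2: 4→14, due 34, lateness -20
Ticket 3: 14→17, due 35, lateness -18
Ticket 4: 17→23, due 19, lateness 4
Ticket 5: 23→31, due 51, lateness -20
Ticket 6: 31→44, due 41, lateness 3
Maximum = 4.
Difference = 3 − 4 = -1.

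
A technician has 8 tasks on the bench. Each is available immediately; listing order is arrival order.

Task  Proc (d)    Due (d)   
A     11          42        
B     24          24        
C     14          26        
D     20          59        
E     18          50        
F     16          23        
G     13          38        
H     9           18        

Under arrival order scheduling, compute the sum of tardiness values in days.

FIFO (arrival order): A B C D E F G H.
A: 0→11, due 42, tardiness 0
B: 11→35, due 24, tardiness 11
C: 35→49, due 26, tardiness 23
D: 49→69, due 59, tardiness 10
E: 69→87, due 50, tardiness 37
F: 87→103, due 23, tardiness 80
G: 103→116, due 38, tardiness 78
H: 116→125, due 18, tardiness 107
Sum = 0+11+23+10+37+80+78+107 = 346.

346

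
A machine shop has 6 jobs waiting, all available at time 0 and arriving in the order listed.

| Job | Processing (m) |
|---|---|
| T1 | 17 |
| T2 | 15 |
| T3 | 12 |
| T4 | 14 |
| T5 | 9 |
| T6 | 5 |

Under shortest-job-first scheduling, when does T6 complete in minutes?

5

SPT (increasing processing time): T6 T5 T3 T4 T2 T1.
T6: 0→5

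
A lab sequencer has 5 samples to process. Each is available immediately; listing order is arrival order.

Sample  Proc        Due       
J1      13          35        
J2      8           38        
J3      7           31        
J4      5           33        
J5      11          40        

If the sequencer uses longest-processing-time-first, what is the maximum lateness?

LPT (decreasing processing time): J1 J5 J2 J3 J4.
J1: 0→13, due 35, lateness -22
J5: 13→24, due 40, lateness -16
J2: 24→32, due 38, lateness -6
J3: 32→39, due 31, lateness 8
J4: 39→44, due 33, lateness 11
Maximum = 11.

11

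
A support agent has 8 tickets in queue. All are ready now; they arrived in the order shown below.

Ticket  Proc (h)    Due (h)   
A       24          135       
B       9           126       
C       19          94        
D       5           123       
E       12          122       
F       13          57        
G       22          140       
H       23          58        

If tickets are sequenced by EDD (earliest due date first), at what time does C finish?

EDD (increasing due date): F H C E D B A G.
F: 0→13
H: 13→36
C: 36→55

55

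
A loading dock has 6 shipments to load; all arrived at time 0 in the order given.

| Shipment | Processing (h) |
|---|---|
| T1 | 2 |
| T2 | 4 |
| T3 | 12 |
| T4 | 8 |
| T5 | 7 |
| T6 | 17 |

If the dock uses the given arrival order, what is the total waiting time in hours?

85

FIFO (arrival order): T1 T2 T3 T4 T5 T6.
T1: waits 0, runs 0→2
T2: waits 2, runs 2→6
T3: waits 6, runs 6→18
T4: waits 18, runs 18→26
T5: waits 26, runs 26→33
T6: waits 33, runs 33→50
Sum = 0+2+6+18+26+33 = 85.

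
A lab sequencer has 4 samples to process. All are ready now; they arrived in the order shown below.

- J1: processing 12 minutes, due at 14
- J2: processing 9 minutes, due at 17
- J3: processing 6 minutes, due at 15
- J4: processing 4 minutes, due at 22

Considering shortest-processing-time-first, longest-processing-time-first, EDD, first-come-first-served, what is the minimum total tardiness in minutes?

SPT (increasing processing time): J4 J3 J2 J1.
J4: 0→4, due 22, tardiness 0
J3: 4→10, due 15, tardiness 0
J2: 10→19, due 17, tardiness 2
J1: 19→31, due 14, tardiness 17
Sum = 0+0+2+17 = 19.
LPT (decreasing processing time): J1 J2 J3 J4.
J1: 0→12, due 14, tardiness 0
J2: 12→21, due 17, tardiness 4
J3: 21→27, due 15, tardiness 12
J4: 27→31, due 22, tardiness 9
Sum = 0+4+12+9 = 25.
EDD (increasing due date): J1 J3 J2 J4.
J1: 0→12, due 14, tardiness 0
J3: 12→18, due 15, tardiness 3
J2: 18→27, due 17, tardiness 10
J4: 27→31, due 22, tardiness 9
Sum = 0+3+10+9 = 22.
FIFO (arrival order): J1 J2 J3 J4.
J1: 0→12, due 14, tardiness 0
J2: 12→21, due 17, tardiness 4
J3: 21→27, due 15, tardiness 12
J4: 27→31, due 22, tardiness 9
Sum = 0+4+12+9 = 25.
SPT 19, LPT 25, EDD 22, FIFO 25 → minimum 19.

19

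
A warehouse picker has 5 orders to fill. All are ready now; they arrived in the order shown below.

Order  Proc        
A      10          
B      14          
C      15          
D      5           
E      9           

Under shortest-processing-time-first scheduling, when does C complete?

SPT (increasing processing time): D E A B C.
D: 0→5
E: 5→14
A: 14→24
B: 24→38
C: 38→53

53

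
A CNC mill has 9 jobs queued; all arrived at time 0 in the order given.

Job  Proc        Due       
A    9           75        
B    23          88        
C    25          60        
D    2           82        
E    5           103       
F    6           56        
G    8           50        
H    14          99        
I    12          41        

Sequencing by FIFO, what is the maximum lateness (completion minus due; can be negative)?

FIFO (arrival order): A B C D E F G H I.
A: 0→9, due 75, lateness -66
B: 9→32, due 88, lateness -56
C: 32→57, due 60, lateness -3
D: 57→59, due 82, lateness -23
E: 59→64, due 103, lateness -39
F: 64→70, due 56, lateness 14
G: 70→78, due 50, lateness 28
H: 78→92, due 99, lateness -7
I: 92→104, due 41, lateness 63
Maximum = 63.

63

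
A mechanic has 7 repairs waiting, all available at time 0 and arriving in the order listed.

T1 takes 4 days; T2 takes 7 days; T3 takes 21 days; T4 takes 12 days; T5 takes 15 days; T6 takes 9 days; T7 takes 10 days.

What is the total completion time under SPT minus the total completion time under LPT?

-140

SPT (increasing processing time): T1 T2 T6 T7 T4 T5 T3.
T1: 0→4
T2: 4→11
T6: 11→20
T7: 20→30
T4: 30→42
T5: 42→57
T3: 57→78
Sum = 4+11+20+30+42+57+78 = 242.
LPT (decreasing processing time): T3 T5 T4 T7 T6 T2 T1.
T3: 0→21
T5: 21→36
T4: 36→48
T7: 48→58
T6: 58→67
T2: 67→74
T1: 74→78
Sum = 21+36+48+58+67+74+78 = 382.
Difference = 242 − 382 = -140.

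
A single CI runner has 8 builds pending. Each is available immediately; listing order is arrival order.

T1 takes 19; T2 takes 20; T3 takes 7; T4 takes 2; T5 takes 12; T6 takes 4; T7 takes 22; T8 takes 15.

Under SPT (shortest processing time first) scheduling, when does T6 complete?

6

SPT (increasing processing time): T4 T6 T3 T5 T8 T1 T2 T7.
T4: 0→2
T6: 2→6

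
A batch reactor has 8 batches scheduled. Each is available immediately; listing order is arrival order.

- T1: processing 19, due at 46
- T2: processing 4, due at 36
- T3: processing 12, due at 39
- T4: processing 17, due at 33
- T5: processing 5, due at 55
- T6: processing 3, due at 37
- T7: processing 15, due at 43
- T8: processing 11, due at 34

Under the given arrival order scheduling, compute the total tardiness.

FIFO (arrival order): T1 T2 T3 T4 T5 T6 T7 T8.
T1: 0→19, due 46, tardiness 0
T2: 19→23, due 36, tardiness 0
T3: 23→35, due 39, tardiness 0
T4: 35→52, due 33, tardiness 19
T5: 52→57, due 55, tardiness 2
T6: 57→60, due 37, tardiness 23
T7: 60→75, due 43, tardiness 32
T8: 75→86, due 34, tardiness 52
Sum = 0+0+0+19+2+23+32+52 = 128.

128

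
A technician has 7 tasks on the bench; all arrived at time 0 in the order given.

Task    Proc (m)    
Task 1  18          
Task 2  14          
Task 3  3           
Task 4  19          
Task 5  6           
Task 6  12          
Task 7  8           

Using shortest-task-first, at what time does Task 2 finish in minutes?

43

SPT (increasing processing time): Task 3 Task 5 Task 7 Task 6 Task 2 Task 1 Task 4.
Task 3: 0→3
Task 5: 3→9
Task 7: 9→17
Task 6: 17→29
Task 2: 29→43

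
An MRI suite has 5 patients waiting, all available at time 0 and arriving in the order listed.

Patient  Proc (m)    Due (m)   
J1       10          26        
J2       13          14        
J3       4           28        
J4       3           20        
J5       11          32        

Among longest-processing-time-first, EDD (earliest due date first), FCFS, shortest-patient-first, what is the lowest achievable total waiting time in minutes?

55

LPT (decreasing processing time): J2 J5 J1 J3 J4.
J2: waits 0, runs 0→13
J5: waits 13, runs 13→24
J1: waits 24, runs 24→34
J3: waits 34, runs 34→38
J4: waits 38, runs 38→41
Sum = 0+13+24+34+38 = 109.
EDD (increasing due date): J2 J4 J1 J3 J5.
J2: waits 0, runs 0→13
J4: waits 13, runs 13→16
J1: waits 16, runs 16→26
J3: waits 26, runs 26→30
J5: waits 30, runs 30→41
Sum = 0+13+16+26+30 = 85.
FIFO (arrival order): J1 J2 J3 J4 J5.
J1: waits 0, runs 0→10
J2: waits 10, runs 10→23
J3: waits 23, runs 23→27
J4: waits 27, runs 27→30
J5: waits 30, runs 30→41
Sum = 0+10+23+27+30 = 90.
SPT (increasing processing time): J4 J3 J1 J5 J2.
J4: waits 0, runs 0→3
J3: waits 3, runs 3→7
J1: waits 7, runs 7→17
J5: waits 17, runs 17→28
J2: waits 28, runs 28→41
Sum = 0+3+7+17+28 = 55.
LPT 109, EDD 85, FIFO 90, SPT 55 → minimum 55.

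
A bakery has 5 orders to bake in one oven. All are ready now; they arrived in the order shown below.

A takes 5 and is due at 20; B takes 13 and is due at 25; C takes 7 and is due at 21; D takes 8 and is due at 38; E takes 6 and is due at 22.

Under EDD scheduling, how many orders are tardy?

2

EDD (increasing due date): A C E B D.
A: 0→5, due 20, tardiness 0
C: 5→12, due 21, tardiness 0
E: 12→18, due 22, tardiness 0
B: 18→31, due 25, tardiness 6
D: 31→39, due 38, tardiness 1
Late orders: 2.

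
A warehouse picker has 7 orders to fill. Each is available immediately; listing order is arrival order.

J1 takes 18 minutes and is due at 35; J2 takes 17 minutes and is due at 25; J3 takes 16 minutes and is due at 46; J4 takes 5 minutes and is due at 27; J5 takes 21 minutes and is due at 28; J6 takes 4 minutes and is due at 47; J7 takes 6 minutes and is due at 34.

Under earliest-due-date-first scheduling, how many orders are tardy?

EDD (increasing due date): J2 J4 J5 J7 J1 J3 J6.
J2: 0→17, due 25, tardiness 0
J4: 17→22, due 27, tardiness 0
J5: 22→43, due 28, tardiness 15
J7: 43→49, due 34, tardiness 15
J1: 49→67, due 35, tardiness 32
J3: 67→83, due 46, tardiness 37
J6: 83→87, due 47, tardiness 40
Late orders: 5.

5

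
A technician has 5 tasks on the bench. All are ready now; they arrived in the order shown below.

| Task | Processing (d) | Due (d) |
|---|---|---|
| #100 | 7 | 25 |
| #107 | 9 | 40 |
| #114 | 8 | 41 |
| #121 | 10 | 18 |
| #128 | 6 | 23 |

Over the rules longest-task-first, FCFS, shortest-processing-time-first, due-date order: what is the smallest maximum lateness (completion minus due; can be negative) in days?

-1

LPT (decreasing processing time): #121 #107 #114 #100 #128.
#121: 0→10, due 18, lateness -8
#107: 10→19, due 40, lateness -21
#114: 19→27, due 41, lateness -14
#100: 27→34, due 25, lateness 9
#128: 34→40, due 23, lateness 17
Maximum = 17.
FIFO (arrival order): #100 #107 #114 #121 #128.
#100: 0→7, due 25, lateness -18
#107: 7→16, due 40, lateness -24
#114: 16→24, due 41, lateness -17
#121: 24→34, due 18, lateness 16
#128: 34→40, due 23, lateness 17
Maximum = 17.
SPT (increasing processing time): #128 #100 #114 #107 #121.
#128: 0→6, due 23, lateness -17
#100: 6→13, due 25, lateness -12
#114: 13→21, due 41, lateness -20
#107: 21→30, due 40, lateness -10
#121: 30→40, due 18, lateness 22
Maximum = 22.
EDD (increasing due date): #121 #128 #100 #107 #114.
#121: 0→10, due 18, lateness -8
#128: 10→16, due 23, lateness -7
#100: 16→23, due 25, lateness -2
#107: 23→32, due 40, lateness -8
#114: 32→40, due 41, lateness -1
Maximum = -1.
LPT 17, FIFO 17, SPT 22, EDD -1 → minimum -1.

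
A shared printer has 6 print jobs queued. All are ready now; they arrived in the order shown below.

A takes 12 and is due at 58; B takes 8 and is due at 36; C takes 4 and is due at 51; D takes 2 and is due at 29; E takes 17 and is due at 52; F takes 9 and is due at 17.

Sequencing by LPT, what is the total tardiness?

54

LPT (decreasing processing time): E A F B C D.
E: 0→17, due 52, tardiness 0
A: 17→29, due 58, tardiness 0
F: 29→38, due 17, tardiness 21
B: 38→46, due 36, tardiness 10
C: 46→50, due 51, tardiness 0
D: 50→52, due 29, tardiness 23
Sum = 0+0+21+10+0+23 = 54.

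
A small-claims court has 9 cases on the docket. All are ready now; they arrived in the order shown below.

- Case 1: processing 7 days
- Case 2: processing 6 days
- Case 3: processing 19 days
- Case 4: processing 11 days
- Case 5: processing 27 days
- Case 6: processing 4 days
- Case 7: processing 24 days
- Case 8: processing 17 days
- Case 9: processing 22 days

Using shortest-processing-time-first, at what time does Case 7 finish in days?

SPT (increasing processing time): Case 6 Case 2 Case 1 Case 4 Case 8 Case 3 Case 9 Case 7 Case 5.
Case 6: 0→4
Case 2: 4→10
Case 1: 10→17
Case 4: 17→28
Case 8: 28→45
Case 3: 45→64
Case 9: 64→86
Case 7: 86→110

110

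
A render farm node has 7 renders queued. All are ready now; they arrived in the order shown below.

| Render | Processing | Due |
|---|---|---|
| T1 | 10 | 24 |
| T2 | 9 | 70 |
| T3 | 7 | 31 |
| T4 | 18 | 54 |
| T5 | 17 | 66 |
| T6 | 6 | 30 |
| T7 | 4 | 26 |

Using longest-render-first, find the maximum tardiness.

45

LPT (decreasing processing time): T4 T5 T1 T2 T3 T6 T7.
T4: 0→18, due 54, tardiness 0
T5: 18→35, due 66, tardiness 0
T1: 35→45, due 24, tardiness 21
T2: 45→54, due 70, tardiness 0
T3: 54→61, due 31, tardiness 30
T6: 61→67, due 30, tardiness 37
T7: 67→71, due 26, tardiness 45
Maximum = 45.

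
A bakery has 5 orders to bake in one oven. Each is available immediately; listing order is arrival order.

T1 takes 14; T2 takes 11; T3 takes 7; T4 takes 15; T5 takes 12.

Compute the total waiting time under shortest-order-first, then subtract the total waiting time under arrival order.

-19

SPT (increasing processing time): T3 T2 T5 T1 T4.
T3: waits 0, runs 0→7
T2: waits 7, runs 7→18
T5: waits 18, runs 18→30
T1: waits 30, runs 30→44
T4: waits 44, runs 44→59
Sum = 0+7+18+30+44 = 99.
FIFO (arrival order): T1 T2 T3 T4 T5.
T1: waits 0, runs 0→14
T2: waits 14, runs 14→25
T3: waits 25, runs 25→32
T4: waits 32, runs 32→47
T5: waits 47, runs 47→59
Sum = 0+14+25+32+47 = 118.
Difference = 99 − 118 = -19.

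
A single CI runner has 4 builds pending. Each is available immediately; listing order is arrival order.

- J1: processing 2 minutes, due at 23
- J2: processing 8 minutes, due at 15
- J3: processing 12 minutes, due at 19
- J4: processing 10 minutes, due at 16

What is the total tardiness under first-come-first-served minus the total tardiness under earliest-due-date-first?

-3

FIFO (arrival order): J1 J2 J3 J4.
J1: 0→2, due 23, tardiness 0
J2: 2→10, due 15, tardiness 0
J3: 10→22, due 19, tardiness 3
J4: 22→32, due 16, tardiness 16
Sum = 0+0+3+16 = 19.
EDD (increasing due date): J2 J4 J3 J1.
J2: 0→8, due 15, tardiness 0
J4: 8→18, due 16, tardiness 2
J3: 18→30, due 19, tardiness 11
J1: 30→32, due 23, tardiness 9
Sum = 0+2+11+9 = 22.
Difference = 19 − 22 = -3.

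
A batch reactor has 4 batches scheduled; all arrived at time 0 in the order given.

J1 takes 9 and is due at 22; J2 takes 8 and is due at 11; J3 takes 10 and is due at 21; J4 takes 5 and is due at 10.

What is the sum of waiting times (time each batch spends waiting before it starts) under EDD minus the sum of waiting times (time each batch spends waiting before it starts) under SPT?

EDD (increasing due date): J4 J2 J3 J1.
J4: waits 0, runs 0→5
J2: waits 5, runs 5→13
J3: waits 13, runs 13→23
J1: waits 23, runs 23→32
Sum = 0+5+13+23 = 41.
SPT (increasing processing time): J4 J2 J1 J3.
J4: waits 0, runs 0→5
J2: waits 5, runs 5→13
J1: waits 13, runs 13→22
J3: waits 22, runs 22→32
Sum = 0+5+13+22 = 40.
Difference = 41 − 40 = 1.

1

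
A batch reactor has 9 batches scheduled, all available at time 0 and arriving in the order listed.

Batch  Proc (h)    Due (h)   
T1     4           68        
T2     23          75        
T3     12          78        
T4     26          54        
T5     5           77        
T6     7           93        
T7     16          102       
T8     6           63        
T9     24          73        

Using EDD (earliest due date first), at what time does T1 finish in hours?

36

EDD (increasing due date): T4 T8 T1 T9 T2 T5 T3 T6 T7.
T4: 0→26
T8: 26→32
T1: 32→36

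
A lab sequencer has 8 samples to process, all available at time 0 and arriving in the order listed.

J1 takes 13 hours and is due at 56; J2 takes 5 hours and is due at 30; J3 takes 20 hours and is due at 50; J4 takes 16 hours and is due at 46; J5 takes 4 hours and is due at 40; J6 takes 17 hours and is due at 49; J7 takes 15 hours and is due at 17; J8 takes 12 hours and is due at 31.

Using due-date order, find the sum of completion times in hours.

415

EDD (increasing due date): J7 J2 J8 J5 J4 J6 J3 J1.
J7: 0→15
J2: 15→20
J8: 20→32
J5: 32→36
J4: 36→52
J6: 52→69
J3: 69→89
J1: 89→102
Sum = 15+20+32+36+52+69+89+102 = 415.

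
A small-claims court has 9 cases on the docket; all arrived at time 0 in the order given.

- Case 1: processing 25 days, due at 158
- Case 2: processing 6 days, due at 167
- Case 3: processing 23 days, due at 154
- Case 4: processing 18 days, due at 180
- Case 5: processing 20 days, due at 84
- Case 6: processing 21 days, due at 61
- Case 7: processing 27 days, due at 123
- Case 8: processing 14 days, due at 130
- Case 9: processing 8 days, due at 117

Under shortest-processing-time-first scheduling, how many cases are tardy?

SPT (increasing processing time): Case 2 Case 9 Case 8 Case 4 Case 5 Case 6 Case 3 Case 1 Case 7.
Case 2: 0→6, due 167, tardiness 0
Case 9: 6→14, due 117, tardiness 0
Case 8: 14→28, due 130, tardiness 0
Case 4: 28→46, due 180, tardiness 0
Case 5: 46→66, due 84, tardiness 0
Case 6: 66→87, due 61, tardiness 26
Case 3: 87→110, due 154, tardiness 0
Case 1: 110→135, due 158, tardiness 0
Case 7: 135→162, due 123, tardiness 39
Late cases: 2.

2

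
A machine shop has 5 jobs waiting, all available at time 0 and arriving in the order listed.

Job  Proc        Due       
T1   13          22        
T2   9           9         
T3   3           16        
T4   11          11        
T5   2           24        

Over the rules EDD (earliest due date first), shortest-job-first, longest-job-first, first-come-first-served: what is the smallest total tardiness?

35

EDD (increasing due date): T2 T4 T3 T1 T5.
T2: 0→9, due 9, tardiness 0
T4: 9→20, due 11, tardiness 9
T3: 20→23, due 16, tardiness 7
T1: 23→36, due 22, tardiness 14
T5: 36→38, due 24, tardiness 14
Sum = 0+9+7+14+14 = 44.
SPT (increasing processing time): T5 T3 T2 T4 T1.
T5: 0→2, due 24, tardiness 0
T3: 2→5, due 16, tardiness 0
T2: 5→14, due 9, tardiness 5
T4: 14→25, due 11, tardiness 14
T1: 25→38, due 22, tardiness 16
Sum = 0+0+5+14+16 = 35.
LPT (decreasing processing time): T1 T4 T2 T3 T5.
T1: 0→13, due 22, tardiness 0
T4: 13→24, due 11, tardiness 13
T2: 24→33, due 9, tardiness 24
T3: 33→36, due 16, tardiness 20
T5: 36→38, due 24, tardiness 14
Sum = 0+13+24+20+14 = 71.
FIFO (arrival order): T1 T2 T3 T4 T5.
T1: 0→13, due 22, tardiness 0
T2: 13→22, due 9, tardiness 13
T3: 22→25, due 16, tardiness 9
T4: 25→36, due 11, tardiness 25
T5: 36→38, due 24, tardiness 14
Sum = 0+13+9+25+14 = 61.
EDD 44, SPT 35, LPT 71, FIFO 61 → minimum 35.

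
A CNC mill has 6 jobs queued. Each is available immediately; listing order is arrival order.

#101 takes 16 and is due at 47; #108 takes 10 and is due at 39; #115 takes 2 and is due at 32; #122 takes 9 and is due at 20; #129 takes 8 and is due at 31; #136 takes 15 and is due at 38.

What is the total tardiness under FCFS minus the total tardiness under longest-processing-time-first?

-34

FIFO (arrival order): #101 #108 #115 #122 #129 #136.
#101: 0→16, due 47, tardiness 0
#108: 16→26, due 39, tardiness 0
#115: 26→28, due 32, tardiness 0
#122: 28→37, due 20, tardiness 17
#129: 37→45, due 31, tardiness 14
#136: 45→60, due 38, tardiness 22
Sum = 0+0+0+17+14+22 = 53.
LPT (decreasing processing time): #101 #136 #108 #122 #129 #115.
#101: 0→16, due 47, tardiness 0
#136: 16→31, due 38, tardiness 0
#108: 31→41, due 39, tardiness 2
#122: 41→50, due 20, tardiness 30
#129: 50→58, due 31, tardiness 27
#115: 58→60, due 32, tardiness 28
Sum = 0+0+2+30+27+28 = 87.
Difference = 53 − 87 = -34.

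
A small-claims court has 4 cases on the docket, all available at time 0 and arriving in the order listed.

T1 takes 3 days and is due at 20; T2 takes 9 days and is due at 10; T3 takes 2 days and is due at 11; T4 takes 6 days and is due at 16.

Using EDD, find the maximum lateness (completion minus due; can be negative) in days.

1

EDD (increasing due date): T2 T3 T4 T1.
T2: 0→9, due 10, lateness -1
T3: 9→11, due 11, lateness 0
T4: 11→17, due 16, lateness 1
T1: 17→20, due 20, lateness 0
Maximum = 1.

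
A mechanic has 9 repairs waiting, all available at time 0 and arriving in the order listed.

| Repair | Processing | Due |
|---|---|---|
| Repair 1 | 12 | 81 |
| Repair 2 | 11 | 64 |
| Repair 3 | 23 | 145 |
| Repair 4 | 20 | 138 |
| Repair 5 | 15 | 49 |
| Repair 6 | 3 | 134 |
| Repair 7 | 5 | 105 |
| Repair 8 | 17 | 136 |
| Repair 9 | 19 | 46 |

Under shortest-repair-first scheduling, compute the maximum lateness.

SPT (increasing processing time): Repair 6 Repair 7 Repair 2 Repair 1 Repair 5 Repair 8 Repair 9 Repair 4 Repair 3.
Repair 6: 0→3, due 134, lateness -131
Repair 7: 3→8, due 105, lateness -97
Repair 2: 8→19, due 64, lateness -45
Repair 1: 19→31, due 81, lateness -50
Repair 5: 31→46, due 49, lateness -3
Repair 8: 46→63, due 136, lateness -73
Repair 9: 63→82, due 46, lateness 36
Repair 4: 82→102, due 138, lateness -36
Repair 3: 102→125, due 145, lateness -20
Maximum = 36.

36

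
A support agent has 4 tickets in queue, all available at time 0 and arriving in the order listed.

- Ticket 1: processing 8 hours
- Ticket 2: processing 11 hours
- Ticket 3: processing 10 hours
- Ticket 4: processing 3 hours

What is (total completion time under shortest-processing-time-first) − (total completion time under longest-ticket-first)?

SPT (increasing processing time): Ticket 4 Ticket 1 Ticket 3 Ticket 2.
Ticket 4: 0→3
Ticket 1: 3→11
Ticket 3: 11→21
Ticket 2: 21→32
Sum = 3+11+21+32 = 67.
LPT (decreasing processing time): Ticket 2 Ticket 3 Ticket 1 Ticket 4.
Ticket 2: 0→11
Ticket 3: 11→21
Ticket 1: 21→29
Ticket 4: 29→32
Sum = 11+21+29+32 = 93.
Difference = 67 − 93 = -26.

-26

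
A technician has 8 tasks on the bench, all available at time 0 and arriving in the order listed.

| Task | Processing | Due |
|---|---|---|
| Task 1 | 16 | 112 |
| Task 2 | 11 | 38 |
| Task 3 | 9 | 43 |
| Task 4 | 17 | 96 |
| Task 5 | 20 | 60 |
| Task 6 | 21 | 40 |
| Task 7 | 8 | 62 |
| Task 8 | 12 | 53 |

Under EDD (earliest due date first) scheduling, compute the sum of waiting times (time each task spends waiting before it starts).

389

EDD (increasing due date): Task 2 Task 6 Task 3 Task 8 Task 5 Task 7 Task 4 Task 1.
Task 2: waits 0, runs 0→11
Task 6: waits 11, runs 11→32
Task 3: waits 32, runs 32→41
Task 8: waits 41, runs 41→53
Task 5: waits 53, runs 53→73
Task 7: waits 73, runs 73→81
Task 4: waits 81, runs 81→98
Task 1: waits 98, runs 98→114
Sum = 0+11+32+41+53+73+81+98 = 389.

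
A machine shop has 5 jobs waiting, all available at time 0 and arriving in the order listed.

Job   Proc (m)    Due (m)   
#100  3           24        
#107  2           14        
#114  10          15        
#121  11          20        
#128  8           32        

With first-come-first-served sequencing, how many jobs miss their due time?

FIFO (arrival order): #100 #107 #114 #121 #128.
#100: 0→3, due 24, tardiness 0
#107: 3→5, due 14, tardiness 0
#114: 5→15, due 15, tardiness 0
#121: 15→26, due 20, tardiness 6
#128: 26→34, due 32, tardiness 2
Late jobs: 2.

2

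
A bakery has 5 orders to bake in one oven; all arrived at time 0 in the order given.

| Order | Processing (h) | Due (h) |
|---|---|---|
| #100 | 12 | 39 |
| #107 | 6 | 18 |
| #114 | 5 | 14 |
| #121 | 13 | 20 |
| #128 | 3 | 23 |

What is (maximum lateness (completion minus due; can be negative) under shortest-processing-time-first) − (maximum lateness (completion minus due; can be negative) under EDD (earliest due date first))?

15

SPT (increasing processing time): #128 #114 #107 #100 #121.
#128: 0→3, due 23, lateness -20
#114: 3→8, due 14, lateness -6
#107: 8→14, due 18, lateness -4
#100: 14→26, due 39, lateness -13
#121: 26→39, due 20, lateness 19
Maximum = 19.
EDD (increasing due date): #114 #107 #121 #128 #100.
#114: 0→5, due 14, lateness -9
#107: 5→11, due 18, lateness -7
#121: 11→24, due 20, lateness 4
#128: 24→27, due 23, lateness 4
#100: 27→39, due 39, lateness 0
Maximum = 4.
Difference = 19 − 4 = 15.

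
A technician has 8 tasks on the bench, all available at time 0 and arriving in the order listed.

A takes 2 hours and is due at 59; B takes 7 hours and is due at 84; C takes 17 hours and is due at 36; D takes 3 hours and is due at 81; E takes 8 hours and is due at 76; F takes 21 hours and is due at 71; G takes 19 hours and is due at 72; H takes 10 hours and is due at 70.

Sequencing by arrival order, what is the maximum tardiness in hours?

FIFO (arrival order): A B C D E F G H.
A: 0→2, due 59, tardiness 0
B: 2→9, due 84, tardiness 0
C: 9→26, due 36, tardiness 0
D: 26→29, due 81, tardiness 0
E: 29→37, due 76, tardiness 0
F: 37→58, due 71, tardiness 0
G: 58→77, due 72, tardiness 5
H: 77→87, due 70, tardiness 17
Maximum = 17.

17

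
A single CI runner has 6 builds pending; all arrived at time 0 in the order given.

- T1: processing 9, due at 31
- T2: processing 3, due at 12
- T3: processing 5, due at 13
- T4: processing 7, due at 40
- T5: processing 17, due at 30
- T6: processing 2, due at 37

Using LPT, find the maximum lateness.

LPT (decreasing processing time): T5 T1 T4 T3 T2 T6.
T5: 0→17, due 30, lateness -13
T1: 17→26, due 31, lateness -5
T4: 26→33, due 40, lateness -7
T3: 33→38, due 13, lateness 25
T2: 38→41, due 12, lateness 29
T6: 41→43, due 37, lateness 6
Maximum = 29.

29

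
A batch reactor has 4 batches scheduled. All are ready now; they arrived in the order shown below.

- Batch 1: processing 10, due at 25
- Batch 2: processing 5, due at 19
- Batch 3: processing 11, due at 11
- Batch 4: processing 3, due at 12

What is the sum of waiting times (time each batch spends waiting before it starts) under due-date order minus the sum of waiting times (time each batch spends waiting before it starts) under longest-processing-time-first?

-14

EDD (increasing due date): Batch 3 Batch 4 Batch 2 Batch 1.
Batch 3: waits 0, runs 0→11
Batch 4: waits 11, runs 11→14
Batch 2: waits 14, runs 14→19
Batch 1: waits 19, runs 19→29
Sum = 0+11+14+19 = 44.
LPT (decreasing processing time): Batch 3 Batch 1 Batch 2 Batch 4.
Batch 3: waits 0, runs 0→11
Batch 1: waits 11, runs 11→21
Batch 2: waits 21, runs 21→26
Batch 4: waits 26, runs 26→29
Sum = 0+11+21+26 = 58.
Difference = 44 − 58 = -14.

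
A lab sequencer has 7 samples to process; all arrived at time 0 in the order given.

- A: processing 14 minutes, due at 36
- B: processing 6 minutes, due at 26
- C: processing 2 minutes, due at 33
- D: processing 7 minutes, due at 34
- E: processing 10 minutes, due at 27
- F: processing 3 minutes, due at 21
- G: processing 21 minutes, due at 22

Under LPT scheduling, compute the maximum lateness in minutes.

40

LPT (decreasing processing time): G A E D B F C.
G: 0→21, due 22, lateness -1
A: 21→35, due 36, lateness -1
E: 35→45, due 27, lateness 18
D: 45→52, due 34, lateness 18
B: 52→58, due 26, lateness 32
F: 58→61, due 21, lateness 40
C: 61→63, due 33, lateness 30
Maximum = 40.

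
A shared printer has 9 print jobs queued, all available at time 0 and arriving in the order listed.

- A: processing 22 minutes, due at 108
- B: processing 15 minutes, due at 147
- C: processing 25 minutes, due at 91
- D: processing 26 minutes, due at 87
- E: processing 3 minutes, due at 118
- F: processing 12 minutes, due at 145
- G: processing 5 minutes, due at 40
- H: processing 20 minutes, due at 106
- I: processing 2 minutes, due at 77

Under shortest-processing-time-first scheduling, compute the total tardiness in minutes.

SPT (increasing processing time): I E G F B H A C D.
I: 0→2, due 77, tardiness 0
E: 2→5, due 118, tardiness 0
G: 5→10, due 40, tardiness 0
F: 10→22, due 145, tardiness 0
B: 22→37, due 147, tardiness 0
H: 37→57, due 106, tardiness 0
A: 57→79, due 108, tardiness 0
C: 79→104, due 91, tardiness 13
D: 104→130, due 87, tardiness 43
Sum = 0+0+0+0+0+0+0+13+43 = 56.

56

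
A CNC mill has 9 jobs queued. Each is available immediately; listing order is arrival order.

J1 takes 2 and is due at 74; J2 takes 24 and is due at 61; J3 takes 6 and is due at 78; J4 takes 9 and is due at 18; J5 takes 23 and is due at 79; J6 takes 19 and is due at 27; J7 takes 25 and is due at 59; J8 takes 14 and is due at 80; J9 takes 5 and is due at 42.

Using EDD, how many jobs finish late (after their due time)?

EDD (increasing due date): J4 J6 J9 J7 J2 J1 J3 J5 J8.
J4: 0→9, due 18, tardiness 0
J6: 9→28, due 27, tardiness 1
J9: 28→33, due 42, tardiness 0
J7: 33→58, due 59, tardiness 0
J2: 58→82, due 61, tardiness 21
J1: 82→84, due 74, tardiness 10
J3: 84→90, due 78, tardiness 12
J5: 90→113, due 79, tardiness 34
J8: 113→127, due 80, tardiness 47
Late jobs: 6.

6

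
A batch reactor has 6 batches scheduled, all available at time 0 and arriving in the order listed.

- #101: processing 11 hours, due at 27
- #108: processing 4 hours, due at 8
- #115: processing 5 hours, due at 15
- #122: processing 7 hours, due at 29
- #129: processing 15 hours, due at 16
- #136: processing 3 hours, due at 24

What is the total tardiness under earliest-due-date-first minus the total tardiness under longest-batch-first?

-44

EDD (increasing due date): #108 #115 #129 #136 #101 #122.
#108: 0→4, due 8, tardiness 0
#115: 4→9, due 15, tardiness 0
#129: 9→24, due 16, tardiness 8
#136: 24→27, due 24, tardiness 3
#101: 27→38, due 27, tardiness 11
#122: 38→45, due 29, tardiness 16
Sum = 0+0+8+3+11+16 = 38.
LPT (decreasing processing time): #129 #101 #122 #115 #108 #136.
#129: 0→15, due 16, tardiness 0
#101: 15→26, due 27, tardiness 0
#122: 26→33, due 29, tardiness 4
#115: 33→38, due 15, tardiness 23
#108: 38→42, due 8, tardiness 34
#136: 42→45, due 24, tardiness 21
Sum = 0+0+4+23+34+21 = 82.
Difference = 38 − 82 = -44.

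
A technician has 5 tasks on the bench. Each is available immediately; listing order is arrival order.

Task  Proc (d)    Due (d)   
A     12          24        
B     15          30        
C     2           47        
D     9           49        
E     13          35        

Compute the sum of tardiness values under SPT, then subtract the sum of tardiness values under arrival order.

SPT (increasing processing time): C D A E B.
C: 0→2, due 47, tardiness 0
D: 2→11, due 49, tardiness 0
A: 11→23, due 24, tardiness 0
E: 23→36, due 35, tardiness 1
B: 36→51, due 30, tardiness 21
Sum = 0+0+0+1+21 = 22.
FIFO (arrival order): A B C D E.
A: 0→12, due 24, tardiness 0
B: 12→27, due 30, tardiness 0
C: 27→29, due 47, tardiness 0
D: 29→38, due 49, tardiness 0
E: 38→51, due 35, tardiness 16
Sum = 0+0+0+0+16 = 16.
Difference = 22 − 16 = 6.

6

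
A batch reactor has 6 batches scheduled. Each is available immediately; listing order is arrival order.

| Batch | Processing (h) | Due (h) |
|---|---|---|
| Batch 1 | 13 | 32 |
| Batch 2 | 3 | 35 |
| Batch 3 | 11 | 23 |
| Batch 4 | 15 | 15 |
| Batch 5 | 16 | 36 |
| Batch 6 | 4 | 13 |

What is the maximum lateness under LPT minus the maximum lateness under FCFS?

LPT (decreasing processing time): Batch 5 Batch 4 Batch 1 Batch 3 Batch 6 Batch 2.
Batch 5: 0→16, due 36, lateness -20
Batch 4: 16→31, due 15, lateness 16
Batch 1: 31→44, due 32, lateness 12
Batch 3: 44→55, due 23, lateness 32
Batch 6: 55→59, due 13, lateness 46
Batch 2: 59→62, due 35, lateness 27
Maximum = 46.
FIFO (arrival order): Batch 1 Batch 2 Batch 3 Batch 4 Batch 5 Batch 6.
Batch 1: 0→13, due 32, lateness -19
Batch 2: 13→16, due 35, lateness -19
Batch 3: 16→27, due 23, lateness 4
Batch 4: 27→42, due 15, lateness 27
Batch 5: 42→58, due 36, lateness 22
Batch 6: 58→62, due 13, lateness 49
Maximum = 49.
Difference = 46 − 49 = -3.

-3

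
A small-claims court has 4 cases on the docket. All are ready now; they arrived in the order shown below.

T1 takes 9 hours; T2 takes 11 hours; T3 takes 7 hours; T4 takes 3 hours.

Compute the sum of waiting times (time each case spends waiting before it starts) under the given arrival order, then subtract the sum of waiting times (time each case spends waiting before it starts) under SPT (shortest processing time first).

FIFO (arrival order): T1 T2 T3 T4.
T1: waits 0, runs 0→9
T2: waits 9, runs 9→20
T3: waits 20, runs 20→27
T4: waits 27, runs 27→30
Sum = 0+9+20+27 = 56.
SPT (increasing processing time): T4 T3 T1 T2.
T4: waits 0, runs 0→3
T3: waits 3, runs 3→10
T1: waits 10, runs 10→19
T2: waits 19, runs 19→30
Sum = 0+3+10+19 = 32.
Difference = 56 − 32 = 24.

24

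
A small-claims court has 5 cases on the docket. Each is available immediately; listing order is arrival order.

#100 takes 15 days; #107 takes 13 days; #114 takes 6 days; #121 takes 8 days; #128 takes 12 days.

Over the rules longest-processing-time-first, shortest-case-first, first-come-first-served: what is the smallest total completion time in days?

139

LPT (decreasing processing time): #100 #107 #128 #121 #114.
#100: 0→15
#107: 15→28
#128: 28→40
#121: 40→48
#114: 48→54
Sum = 15+28+40+48+54 = 185.
SPT (increasing processing time): #114 #121 #128 #107 #100.
#114: 0→6
#121: 6→14
#128: 14→26
#107: 26→39
#100: 39→54
Sum = 6+14+26+39+54 = 139.
FIFO (arrival order): #100 #107 #114 #121 #128.
#100: 0→15
#107: 15→28
#114: 28→34
#121: 34→42
#128: 42→54
Sum = 15+28+34+42+54 = 173.
LPT 185, SPT 139, FIFO 173 → minimum 139.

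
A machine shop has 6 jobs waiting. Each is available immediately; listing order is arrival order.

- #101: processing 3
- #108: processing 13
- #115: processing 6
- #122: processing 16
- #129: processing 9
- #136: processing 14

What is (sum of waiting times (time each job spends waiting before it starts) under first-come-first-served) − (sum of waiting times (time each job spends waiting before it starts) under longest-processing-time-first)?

FIFO (arrival order): #101 #108 #115 #122 #129 #136.
#101: waits 0, runs 0→3
#108: waits 3, runs 3→16
#115: waits 16, runs 16→22
#122: waits 22, runs 22→38
#129: waits 38, runs 38→47
#136: waits 47, runs 47→61
Sum = 0+3+16+22+38+47 = 126.
LPT (decreasing processing time): #122 #136 #108 #129 #115 #101.
#122: waits 0, runs 0→16
#136: waits 16, runs 16→30
#108: waits 30, runs 30→43
#129: waits 43, runs 43→52
#115: waits 52, runs 52→58
#101: waits 58, runs 58→61
Sum = 0+16+30+43+52+58 = 199.
Difference = 126 − 199 = -73.

-73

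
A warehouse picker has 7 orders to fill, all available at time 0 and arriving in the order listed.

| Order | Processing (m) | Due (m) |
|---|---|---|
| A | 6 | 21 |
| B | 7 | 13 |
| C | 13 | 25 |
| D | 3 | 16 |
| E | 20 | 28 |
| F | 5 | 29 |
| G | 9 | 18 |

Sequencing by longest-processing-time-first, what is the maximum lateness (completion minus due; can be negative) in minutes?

LPT (decreasing processing time): E C G B A F D.
E: 0→20, due 28, lateness -8
C: 20→33, due 25, lateness 8
G: 33→42, due 18, lateness 24
B: 42→49, due 13, lateness 36
A: 49→55, due 21, lateness 34
F: 55→60, due 29, lateness 31
D: 60→63, due 16, lateness 47
Maximum = 47.

47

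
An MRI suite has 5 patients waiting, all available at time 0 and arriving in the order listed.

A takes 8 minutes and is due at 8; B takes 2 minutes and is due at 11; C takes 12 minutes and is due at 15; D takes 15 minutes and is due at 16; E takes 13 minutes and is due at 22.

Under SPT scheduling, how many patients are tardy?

4

SPT (increasing processing time): B A C E D.
B: 0→2, due 11, tardiness 0
A: 2→10, due 8, tardiness 2
C: 10→22, due 15, tardiness 7
E: 22→35, due 22, tardiness 13
D: 35→50, due 16, tardiness 34
Late patients: 4.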